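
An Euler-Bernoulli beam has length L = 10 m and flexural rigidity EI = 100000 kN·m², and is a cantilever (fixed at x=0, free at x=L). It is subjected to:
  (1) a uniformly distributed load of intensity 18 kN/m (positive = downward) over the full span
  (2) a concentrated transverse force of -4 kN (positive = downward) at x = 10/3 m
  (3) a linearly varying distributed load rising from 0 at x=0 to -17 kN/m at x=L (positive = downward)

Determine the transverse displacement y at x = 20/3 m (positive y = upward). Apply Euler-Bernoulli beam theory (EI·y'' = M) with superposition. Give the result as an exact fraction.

y(20/3) = -1417/36450 m

Load 1 — uniform load w=18 kN/m over full span:
  y_1 = -wx²(x²-4Lx+6L²)/(24EI) = -18·(20/3)²·((20/3)²-4·10·(20/3)+6·10²)/(24·100000) = -17/135 m
Load 2 — point force P=-4 kN at a=10/3 m (b=L-a=20/3):
  y_2 = -Pa²(3x-a)/(6EI)  [x>a] = -(-4)·(10/3)²·(3·(20/3)-(10/3))/(6·100000) = 1/810 m
Load 3 — triangular load w₀=-17 kN/m (0→w₀ over full span):
  y_3 = (w₀Lx³/12-w₀L²x²/6-w₀x⁵/(120L))/EI = ((-17)·10·(20/3)³/12-(-17)·10²·(20/3)²/6-(-17)·(20/3)⁵/(120·10))/100000 = 1564/18225 m
Superposition: y = Σ y_i = -1417/36450 m ≈ -0.038875 m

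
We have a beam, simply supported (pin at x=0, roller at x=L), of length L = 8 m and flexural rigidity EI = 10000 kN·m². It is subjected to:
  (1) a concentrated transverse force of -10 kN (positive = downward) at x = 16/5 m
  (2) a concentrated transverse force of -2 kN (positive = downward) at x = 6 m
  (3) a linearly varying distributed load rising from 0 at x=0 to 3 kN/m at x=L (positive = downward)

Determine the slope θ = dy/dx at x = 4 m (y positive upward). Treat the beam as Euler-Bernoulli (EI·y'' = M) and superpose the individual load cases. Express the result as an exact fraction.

Load 1 — point force P=-10 kN at a=16/5 m (b=L-a=24/5):
  θ_1 = -Pa(2L²-6Lx+3x²+a²)/(6LEI)  [x>a] = -(-10)·(16/5)·(2·8²-6·8·4+3·4²+(16/5)²)/(6·8·10000) = -6/15625 rad
Load 2 — point force P=-2 kN at a=6 m (b=L-a=2):
  θ_2 = -Pb(L²-b²-3x²)/(6LEI)  [x≤a] = -(-2)·2·(8²-2²-3·4²)/(6·8·10000) = 1/10000 rad
Load 3 — triangular load w₀=3 kN/m (0→w₀ over full span):
  θ_3 = -w₀(7L⁴-30L²x²+15x⁴)/(360LEI) = -3·(7·8⁴-30·8²·4²+15·4⁴)/(360·8·10000) = -7/37500 rad
Superposition: θ = Σ θ_i = -353/750000 rad ≈ -0.000471 rad

θ(4) = -353/750000 rad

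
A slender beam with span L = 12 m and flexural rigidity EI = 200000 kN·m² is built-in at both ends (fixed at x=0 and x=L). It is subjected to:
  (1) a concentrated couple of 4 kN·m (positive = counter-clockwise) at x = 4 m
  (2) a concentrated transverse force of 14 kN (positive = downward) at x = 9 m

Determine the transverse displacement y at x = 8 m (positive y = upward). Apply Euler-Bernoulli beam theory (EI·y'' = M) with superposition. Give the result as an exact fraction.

Load 1 — applied couple M₀=4 kN·m at a=4 m (b=L-a=8):
  y_1 = (R_Ax³/6 - M_Ax²/2 - M₀(x-a)²/2)/EI  [x>a] with R_A=4/9, M_A=0 = ((4/9)·8³/6 - 0·8²/2 - 4·(8-4)²/2)/200000 = 1/33750 m
Load 2 — point force P=14 kN at a=9 m (b=L-a=3):
  y_2 = -Pb²x²(3aL-(3a+b)x)/(6L³EI)  [x≤a] = -14·3²·8²·(3·9·12-(3·9+3)·8)/(6·12³·200000) = -49/150000 m
Superposition: y = Σ y_i = -401/1350000 m ≈ -0.000297 m

y(8) = -401/1350000 m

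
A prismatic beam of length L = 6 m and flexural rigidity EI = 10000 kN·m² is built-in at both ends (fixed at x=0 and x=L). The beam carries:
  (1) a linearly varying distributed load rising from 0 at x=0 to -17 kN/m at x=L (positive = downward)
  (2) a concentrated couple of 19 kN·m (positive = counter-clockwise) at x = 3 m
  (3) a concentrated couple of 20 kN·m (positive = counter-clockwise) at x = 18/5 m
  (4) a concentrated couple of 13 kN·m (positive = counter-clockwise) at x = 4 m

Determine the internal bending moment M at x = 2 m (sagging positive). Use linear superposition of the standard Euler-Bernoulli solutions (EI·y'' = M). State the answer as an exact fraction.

M(2) = 107/36 kN·m

Load 1 — triangular load w₀=-17 kN/m (0→w₀ over full span):
  M_1 = 3w₀Lx/20 - w₀L²/30 - w₀x³/(6L) = 3·(-17)·6·2/20 - (-17)·6²/30 - (-17)·2³/(6·6) = -289/45 kN·m
Load 2 — applied couple M₀=19 kN·m at a=3 m (b=L-a=3):
  M_2 = R_Ax - M_A  [x≤a] with R_A=19/4, M_A=19/4 = (19/4)·2 - (19/4) = 19/4 kN·m
Load 3 — applied couple M₀=20 kN·m at a=18/5 m (b=L-a=12/5):
  M_3 = R_Ax - M_A  [x≤a] with R_A=24/5, M_A=32/5 = (24/5)·2 - (32/5) = 16/5 kN·m
Load 4 — applied couple M₀=13 kN·m at a=4 m (b=L-a=2):
  M_4 = R_Ax - M_A  [x≤a] with R_A=26/9, M_A=13/3 = (26/9)·2 - (13/3) = 13/9 kN·m
Superposition: M = Σ M_i = 107/36 kN·m ≈ 2.972222 kN·m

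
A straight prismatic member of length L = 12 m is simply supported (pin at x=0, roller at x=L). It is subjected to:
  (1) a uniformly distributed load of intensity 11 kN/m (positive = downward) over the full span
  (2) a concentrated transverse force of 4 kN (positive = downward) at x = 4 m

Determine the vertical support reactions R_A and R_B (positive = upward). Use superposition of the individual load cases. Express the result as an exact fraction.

R_A = 206/3 kN, R_B = 202/3 kN

Load 1 — uniform load w=11 kN/m over full span:
  R_A = wL/2 = 11·12/2 = 66 kN
  R_B = wL/2 = 11·12/2 = 66 kN
Load 2 — point force P=4 kN at a=4 m (b=L-a=8):
  R_A = Pb/L = 4·8/12 = 8/3 kN
  R_B = Pa/L = 4·4/12 = 4/3 kN
Superposition: R_A = 206/3 kN, R_B = 202/3 kN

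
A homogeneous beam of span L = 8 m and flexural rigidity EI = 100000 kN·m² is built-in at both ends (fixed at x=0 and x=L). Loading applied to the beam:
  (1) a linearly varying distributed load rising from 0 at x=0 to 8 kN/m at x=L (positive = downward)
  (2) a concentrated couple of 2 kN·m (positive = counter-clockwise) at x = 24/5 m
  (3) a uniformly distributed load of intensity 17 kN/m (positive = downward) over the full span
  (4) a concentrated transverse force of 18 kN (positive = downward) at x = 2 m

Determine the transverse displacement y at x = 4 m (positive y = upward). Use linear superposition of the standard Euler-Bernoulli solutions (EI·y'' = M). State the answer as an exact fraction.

y(4) = -779/312500 m

Load 1 — triangular load w₀=8 kN/m (0→w₀ over full span):
  y_1 = -w₀x²(L-x)²(x+2L)/(120LEI) = -8·4²·(8-4)²·(4+2·8)/(120·8·100000) = -4/9375 m
Load 2 — applied couple M₀=2 kN·m at a=24/5 m (b=L-a=16/5):
  y_2 = (R_Ax³/6 - M_Ax²/2)/EI  [x≤a] with R_A=9/25, M_A=16/25 = ((9/25)·4³/6 - (16/25)·4²/2)/100000 = -1/78125 m
Load 3 — uniform load w=17 kN/m over full span:
  y_3 = -wx²(L-x)²/(24EI) = -17·4²·(8-4)²/(24·100000) = -17/9375 m
Load 4 — point force P=18 kN at a=2 m (b=L-a=6):
  y_4 = -Pa²(L-x)²(3bL-(3b+a)(L-x))/(6L³EI)  [x>a] = -18·2²·(8-4)²·(3·6·8-(3·6+2)·(8-4))/(6·8³·100000) = -3/12500 m
Superposition: y = Σ y_i = -779/312500 m ≈ -0.002493 m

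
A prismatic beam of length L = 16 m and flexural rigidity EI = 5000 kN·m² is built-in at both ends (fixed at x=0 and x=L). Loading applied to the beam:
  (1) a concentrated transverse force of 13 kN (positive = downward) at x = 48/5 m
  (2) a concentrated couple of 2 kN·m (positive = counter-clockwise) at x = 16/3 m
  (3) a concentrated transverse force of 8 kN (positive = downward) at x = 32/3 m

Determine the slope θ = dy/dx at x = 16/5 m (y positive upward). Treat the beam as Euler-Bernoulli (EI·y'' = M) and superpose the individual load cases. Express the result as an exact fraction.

Load 1 — point force P=13 kN at a=48/5 m (b=L-a=32/5):
  θ_1 = -Pb²x(2aL-(3a+b)x)/(2L³EI)  [x≤a] = -13·(32/5)²·(16/5)·(2·(48/5)·16-(3·(48/5)+(32/5))·(16/5))/(2·16³·5000) = -15808/1953125 rad
Load 2 — applied couple M₀=2 kN·m at a=16/3 m (b=L-a=32/3):
  θ_2 = (R_Ax²/2 - M_Ax)/EI  [x≤a] with R_A=1/6, M_A=0 = ((1/6)·(16/5)²/2 - 0·(16/5))/5000 = 8/46875 rad
Load 3 — point force P=8 kN at a=32/3 m (b=L-a=16/3):
  θ_3 = -Pb²x(2aL-(3a+b)x)/(2L³EI)  [x≤a] = -8·(16/3)²·(16/5)·(2·(32/3)·16-(3·(32/3)+(16/3))·(16/5))/(2·16³·5000) = -1664/421875 rad
Superposition: θ = Σ θ_i = -625816/52734375 rad ≈ -0.011867 rad

θ(16/5) = -625816/52734375 rad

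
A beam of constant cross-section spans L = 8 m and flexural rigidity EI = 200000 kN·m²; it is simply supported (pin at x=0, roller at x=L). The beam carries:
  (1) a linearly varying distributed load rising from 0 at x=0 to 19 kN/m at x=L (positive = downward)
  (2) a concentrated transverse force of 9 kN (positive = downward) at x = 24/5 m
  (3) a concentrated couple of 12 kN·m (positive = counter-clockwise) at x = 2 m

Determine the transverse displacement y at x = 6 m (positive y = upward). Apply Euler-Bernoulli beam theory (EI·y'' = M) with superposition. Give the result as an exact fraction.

Load 1 — triangular load w₀=19 kN/m (0→w₀ over full span):
  y_1 = -w₀x(7L⁴-10L²x²+3x⁴)/(360LEI) = -19·6·(7·8⁴-10·8²·6²+3·6⁴)/(360·8·200000) = -2261/1200000 m
Load 2 — point force P=9 kN at a=24/5 m (b=L-a=16/5):
  y_2 = -Pa(L-x)(2Lx-a²-x²)/(6LEI)  [x>a] = -9·(24/5)·(8-6)·(2·8·6-(24/5)²-6²)/(6·8·200000) = -2079/6250000 m
Load 3 — applied couple M₀=12 kN·m at a=2 m (b=L-a=6):
  y_3 = (M₀x³/(6L)-M₀(x-a)²/2+C₁x)/EI  [x>a] with C₁=M₀(3b²-L²)/(6L)=11 = (12·6³/(6·8)-12·(6-2)²/2+11·6)/200000 = 3/25000 m
Superposition: y = Σ y_i = -314521/150000000 m ≈ -0.002097 m

y(6) = -314521/150000000 m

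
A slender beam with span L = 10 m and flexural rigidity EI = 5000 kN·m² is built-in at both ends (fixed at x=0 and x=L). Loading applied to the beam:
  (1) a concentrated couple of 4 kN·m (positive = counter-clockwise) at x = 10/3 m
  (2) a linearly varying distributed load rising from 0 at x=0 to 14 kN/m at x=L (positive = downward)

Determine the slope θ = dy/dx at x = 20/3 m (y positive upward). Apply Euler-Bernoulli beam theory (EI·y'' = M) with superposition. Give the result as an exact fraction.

Load 1 — applied couple M₀=4 kN·m at a=10/3 m (b=L-a=20/3):
  θ_1 = (R_Ax²/2 - M_Ax - M₀(x-a))/EI  [x>a] with R_A=8/15, M_A=0 = ((8/15)·(20/3)²/2 - 0·(20/3) - 4·((20/3)-(10/3)))/5000 = -1/3375 rad
Load 2 — triangular load w₀=14 kN/m (0→w₀ over full span):
  θ_2 = -w₀(2x(L-x)(L-2x)(x+2L)+x²(L-x)²)/(120LEI) = -14·(2·(20/3)·(10-(20/3))·(10-2·(20/3))·((20/3)+2·10)+(20/3)²·(10-(20/3))²)/(120·10·5000) = 49/6075 rad
Superposition: θ = Σ θ_i = 236/30375 rad ≈ 0.007770 rad

θ(20/3) = 236/30375 rad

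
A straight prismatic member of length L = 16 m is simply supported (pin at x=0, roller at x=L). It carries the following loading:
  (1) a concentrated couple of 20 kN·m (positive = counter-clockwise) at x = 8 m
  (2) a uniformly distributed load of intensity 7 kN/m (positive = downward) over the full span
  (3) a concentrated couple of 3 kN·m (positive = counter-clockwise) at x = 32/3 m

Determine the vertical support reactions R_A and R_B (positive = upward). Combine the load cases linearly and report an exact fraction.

Load 1 — applied couple M₀=20 kN·m at a=8 m (b=L-a=8):
  R_A = M₀/L = 20/16 = 5/4 kN
  R_B = -M₀/L = -20/16 = -5/4 kN
Load 2 — uniform load w=7 kN/m over full span:
  R_A = wL/2 = 7·16/2 = 56 kN
  R_B = wL/2 = 7·16/2 = 56 kN
Load 3 — applied couple M₀=3 kN·m at a=32/3 m (b=L-a=16/3):
  R_A = M₀/L = 3/16 kN
  R_B = -M₀/L = -3/16 kN
Superposition: R_A = 919/16 kN, R_B = 873/16 kN

R_A = 919/16 kN, R_B = 873/16 kN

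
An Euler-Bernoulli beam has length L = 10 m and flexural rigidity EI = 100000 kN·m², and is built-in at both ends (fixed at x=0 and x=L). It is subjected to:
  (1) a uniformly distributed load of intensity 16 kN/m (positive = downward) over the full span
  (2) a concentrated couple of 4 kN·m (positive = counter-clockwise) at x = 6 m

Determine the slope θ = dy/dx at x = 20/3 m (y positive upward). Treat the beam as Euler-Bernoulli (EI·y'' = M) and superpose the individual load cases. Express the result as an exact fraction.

Load 1 — uniform load w=16 kN/m over full span:
  θ_1 = -wx(L-x)(L-2x)/(12EI) = -16·(20/3)·(10-(20/3))·(10-2·(20/3))/(12·100000) = 2/2025 rad
Load 2 — applied couple M₀=4 kN·m at a=6 m (b=L-a=4):
  θ_2 = (R_Ax²/2 - M_Ax - M₀(x-a))/EI  [x>a] with R_A=72/125, M_A=32/25 = ((72/125)·(20/3)²/2 - (32/25)·(20/3) - 4·((20/3)-6))/100000 = 1/62500 rad
Superposition: θ = Σ θ_i = 5081/5062500 rad ≈ 0.001004 rad

θ(20/3) = 5081/5062500 rad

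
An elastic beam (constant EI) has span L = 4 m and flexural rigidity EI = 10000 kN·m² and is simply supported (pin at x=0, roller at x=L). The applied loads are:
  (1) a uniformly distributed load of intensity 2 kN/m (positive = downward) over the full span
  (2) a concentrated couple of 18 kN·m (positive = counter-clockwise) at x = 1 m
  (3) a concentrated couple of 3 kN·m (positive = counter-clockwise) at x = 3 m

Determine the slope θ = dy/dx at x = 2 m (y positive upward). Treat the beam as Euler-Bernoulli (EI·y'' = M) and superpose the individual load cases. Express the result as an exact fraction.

θ(2) = -7/80000 rad

Load 1 — uniform load w=2 kN/m over full span:
  θ_1 = -w(L³-6Lx²+4x³)/(24EI) = -2·(4³-6·4·2²+4·2³)/(24·10000) = 0 rad
Load 2 — applied couple M₀=18 kN·m at a=1 m (b=L-a=3):
  θ_2 = (M₀x²/(2L)-M₀(x-a)+C₁)/EI  [x>a] with C₁=M₀(3b²-L²)/(6L)=33/4 = (18·2²/(2·4)-18·(2-1)+(33/4))/10000 = -3/40000 rad
Load 3 — applied couple M₀=3 kN·m at a=3 m (b=L-a=1):
  θ_3 = (M₀x²/(2L)+C₁)/EI  [x≤a] with C₁=M₀(3b²-L²)/(6L)=-13/8 = (3·2²/(2·4)+(-13/8))/10000 = -1/80000 rad
Superposition: θ = Σ θ_i = -7/80000 rad ≈ -0.000087 rad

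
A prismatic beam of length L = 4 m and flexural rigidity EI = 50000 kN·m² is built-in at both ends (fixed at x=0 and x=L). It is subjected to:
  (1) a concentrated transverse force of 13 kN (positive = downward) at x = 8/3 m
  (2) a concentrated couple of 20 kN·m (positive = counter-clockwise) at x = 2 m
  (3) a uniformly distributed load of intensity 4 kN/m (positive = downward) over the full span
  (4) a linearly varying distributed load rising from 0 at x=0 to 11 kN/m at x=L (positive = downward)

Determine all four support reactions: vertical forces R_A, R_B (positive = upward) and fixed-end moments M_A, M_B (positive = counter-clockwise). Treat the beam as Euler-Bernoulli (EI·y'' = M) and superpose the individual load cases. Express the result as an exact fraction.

R_A = 6877/270 kN, M_A = 2707/135 kN·m, R_B = 6893/270 kN, M_B = -2273/135 kN·m

Load 1 — point force P=13 kN at a=8/3 m (b=L-a=4/3):
  R_A = Pb²(3a+b)/L³ = 13·(4/3)²·(3·(8/3)+(4/3))/4³ = 91/27 kN
  M_A = Pab²/L² = 13·(8/3)·(4/3)²/4² = 104/27 kN·m
  R_B = Pa²(a+3b)/L³ = 13·(8/3)²·((8/3)+3·(4/3))/4³ = 260/27 kN
  M_B = -Pa²b/L² = -13·(8/3)²·(4/3)/4² = -208/27 kN·m
Load 2 — applied couple M₀=20 kN·m at a=2 m (b=L-a=2):
  R_A = 6M₀ab/L³ = 6·20·2·2/4³ = 15/2 kN
  M_A = M₀b(2a-b)/L² = 20·2·(2·2-2)/4² = 5 kN·m
  R_B = -6M₀ab/L³ = -6·20·2·2/4³ = -15/2 kN
  M_B = M₀a(2b-a)/L² = 20·2·(2·2-2)/4² = 5 kN·m
Load 3 — uniform load w=4 kN/m over full span:
  R_A = wL/2 = 4·4/2 = 8 kN
  M_A = wL²/12 = 4·4²/12 = 16/3 kN·m
  R_B = wL/2 = 4·4/2 = 8 kN
  M_B = -wL²/12 = -4·4²/12 = -16/3 kN·m
Load 4 — triangular load w₀=11 kN/m (0→w₀ over full span):
  R_A = 3w₀L/20 = 3·11·4/20 = 33/5 kN
  M_A = w₀L²/30 = 11·4²/30 = 88/15 kN·m
  R_B = 7w₀L/20 = 7·11·4/20 = 77/5 kN
  M_B = -w₀L²/20 = -11·4²/20 = -44/5 kN·m
Superposition: R_A = 6877/270 kN, M_A = 2707/135 kN·m, R_B = 6893/270 kN, M_B = -2273/135 kN·m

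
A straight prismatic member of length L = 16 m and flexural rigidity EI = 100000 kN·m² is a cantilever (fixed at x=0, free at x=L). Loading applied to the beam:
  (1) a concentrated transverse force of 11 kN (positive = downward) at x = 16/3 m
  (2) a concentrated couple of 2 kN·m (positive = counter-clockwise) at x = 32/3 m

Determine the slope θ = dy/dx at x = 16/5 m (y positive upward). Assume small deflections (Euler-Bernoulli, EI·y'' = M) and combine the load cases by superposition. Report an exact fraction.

Load 1 — point force P=11 kN at a=16/3 m (b=L-a=32/3):
  θ_1 = -Px(2a-x)/(2EI)  [x≤a] = -11·(16/5)·(2·(16/3)-(16/5))/(2·100000) = -308/234375 rad
Load 2 — applied couple M₀=2 kN·m at a=32/3 m (b=L-a=16/3):
  θ_2 = M₀x/EI  [x≤a] = 2·(16/5)/100000 = 1/15625 rad
Superposition: θ = Σ θ_i = -293/234375 rad ≈ -0.001250 rad

θ(16/5) = -293/234375 rad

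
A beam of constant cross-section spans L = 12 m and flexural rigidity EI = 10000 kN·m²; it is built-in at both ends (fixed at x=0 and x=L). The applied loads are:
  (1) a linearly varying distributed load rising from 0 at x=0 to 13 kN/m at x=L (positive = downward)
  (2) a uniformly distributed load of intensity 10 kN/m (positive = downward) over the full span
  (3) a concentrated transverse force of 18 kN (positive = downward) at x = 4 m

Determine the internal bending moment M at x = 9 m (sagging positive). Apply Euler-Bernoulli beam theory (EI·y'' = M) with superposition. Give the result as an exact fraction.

Load 1 — triangular load w₀=13 kN/m (0→w₀ over full span):
  M_1 = 3w₀Lx/20 - w₀L²/30 - w₀x³/(6L) = 3·13·12·9/20 - 13·12²/30 - 13·9³/(6·12) = 663/40 kN·m
Load 2 — uniform load w=10 kN/m over full span:
  M_2 = wLx/2 - wL²/12 - wx²/2 = 10·12·9/2 - 10·12²/12 - 10·9²/2 = 15 kN·m
Load 3 — point force P=18 kN at a=4 m (b=L-a=8):
  M_3 = Pa²(a+3b)(L-x)/L³ - Pa²b/L²  [x>a] = 18·4²·(4+3·8)·(12-9)/12³ - 18·4²·8/12² = -2 kN·m
Superposition: M = Σ M_i = 1183/40 kN·m ≈ 29.575000 kN·m

M(9) = 1183/40 kN·m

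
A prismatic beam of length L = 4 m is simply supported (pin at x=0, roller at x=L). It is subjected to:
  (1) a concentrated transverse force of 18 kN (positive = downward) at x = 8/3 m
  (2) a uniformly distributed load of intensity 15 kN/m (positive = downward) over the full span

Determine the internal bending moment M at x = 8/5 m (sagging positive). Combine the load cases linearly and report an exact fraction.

M(8/5) = 192/5 kN·m

Load 1 — point force P=18 kN at a=8/3 m (b=L-a=4/3):
  M_1 = Pbx/L  [x≤a] = 18·(4/3)·(8/5)/4 = 48/5 kN·m
Load 2 — uniform load w=15 kN/m over full span:
  M_2 = wx(L-x)/2 = 15·(8/5)·(4-(8/5))/2 = 144/5 kN·m
Superposition: M = Σ M_i = 192/5 kN·m ≈ 38.400000 kN·m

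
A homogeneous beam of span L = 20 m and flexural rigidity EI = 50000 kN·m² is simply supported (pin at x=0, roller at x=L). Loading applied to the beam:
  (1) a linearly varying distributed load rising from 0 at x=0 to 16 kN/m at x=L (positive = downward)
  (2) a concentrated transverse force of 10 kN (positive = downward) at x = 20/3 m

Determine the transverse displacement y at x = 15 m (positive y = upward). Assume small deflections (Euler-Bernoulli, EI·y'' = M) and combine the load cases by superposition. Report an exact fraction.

y(15) = -3451/12960 m

Load 1 — triangular load w₀=16 kN/m (0→w₀ over full span):
  y_1 = -w₀x(7L⁴-10L²x²+3x⁴)/(360LEI) = -16·15·(7·20⁴-10·20²·15²+3·15⁴)/(360·20·50000) = -119/480 m
Load 2 — point force P=10 kN at a=20/3 m (b=L-a=40/3):
  y_2 = -Pa(L-x)(2Lx-a²-x²)/(6LEI)  [x>a] = -10·(20/3)·(20-15)·(2·20·15-(20/3)²-15²)/(6·20·50000) = -119/6480 m
Superposition: y = Σ y_i = -3451/12960 m ≈ -0.266281 m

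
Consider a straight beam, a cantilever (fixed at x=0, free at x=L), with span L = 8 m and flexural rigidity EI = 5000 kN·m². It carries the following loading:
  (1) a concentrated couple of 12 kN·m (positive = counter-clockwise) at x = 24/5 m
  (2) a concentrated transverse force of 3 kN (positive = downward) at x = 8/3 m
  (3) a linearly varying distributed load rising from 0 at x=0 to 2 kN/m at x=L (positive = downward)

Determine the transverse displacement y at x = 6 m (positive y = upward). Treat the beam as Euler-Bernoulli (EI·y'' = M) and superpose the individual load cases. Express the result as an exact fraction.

Load 1 — applied couple M₀=12 kN·m at a=24/5 m (b=L-a=16/5):
  y_1 = M₀a(2x-a)/(2EI)  [x>a] = 12·(24/5)·(2·6-(24/5))/(2·5000) = 648/15625 m
Load 2 — point force P=3 kN at a=8/3 m (b=L-a=16/3):
  y_2 = -Pa²(3x-a)/(6EI)  [x>a] = -3·(8/3)²·(3·6-(8/3))/(6·5000) = -184/16875 m
Load 3 — triangular load w₀=2 kN/m (0→w₀ over full span):
  y_3 = (w₀Lx³/12-w₀L²x²/6-w₀x⁵/(120L))/EI = (2·8·6³/12-2·8²·6²/6-2·6⁵/(120·8))/5000 = -2481/25000 m
Superposition: y = Σ y_i = -231767/3375000 m ≈ -0.068672 m

y(6) = -231767/3375000 m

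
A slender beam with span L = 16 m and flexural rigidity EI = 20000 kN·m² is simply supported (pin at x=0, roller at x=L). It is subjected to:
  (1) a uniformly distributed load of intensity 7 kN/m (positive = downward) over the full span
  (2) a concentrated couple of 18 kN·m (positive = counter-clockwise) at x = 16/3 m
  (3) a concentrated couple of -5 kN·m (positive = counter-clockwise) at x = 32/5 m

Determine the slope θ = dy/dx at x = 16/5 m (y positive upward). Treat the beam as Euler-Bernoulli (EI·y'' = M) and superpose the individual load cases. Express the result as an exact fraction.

θ(16/5) = -43457/937500 rad

Load 1 — uniform load w=7 kN/m over full span:
  θ_1 = -w(L³-6Lx²+4x³)/(24EI) = -7·(16³-6·16·(16/5)²+4·(16/5)³)/(24·20000) = -3696/78125 rad
Load 2 — applied couple M₀=18 kN·m at a=16/3 m (b=L-a=32/3):
  θ_2 = (M₀x²/(2L)+C₁)/EI  [x≤a] with C₁=M₀(3b²-L²)/(6L)=16 = (18·(16/5)²/(2·16)+16)/20000 = 17/15625 rad
Load 3 — applied couple M₀=-5 kN·m at a=32/5 m (b=L-a=48/5):
  θ_3 = (M₀x²/(2L)+C₁)/EI  [x≤a] with C₁=M₀(3b²-L²)/(6L)=-16/15 = ((-5)·(16/5)²/(2·16)+(-16/15))/20000 = -1/7500 rad
Superposition: θ = Σ θ_i = -43457/937500 rad ≈ -0.046354 rad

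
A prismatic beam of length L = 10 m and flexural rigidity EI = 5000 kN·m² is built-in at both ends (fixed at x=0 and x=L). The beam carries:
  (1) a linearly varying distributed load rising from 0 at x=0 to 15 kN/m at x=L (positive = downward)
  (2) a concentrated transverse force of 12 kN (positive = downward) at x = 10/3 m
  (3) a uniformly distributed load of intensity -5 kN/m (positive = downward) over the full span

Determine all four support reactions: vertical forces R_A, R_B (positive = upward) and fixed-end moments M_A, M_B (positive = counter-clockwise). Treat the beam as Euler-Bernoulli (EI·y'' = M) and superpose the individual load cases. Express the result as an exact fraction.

R_A = 115/18 kN, M_A = 235/9 kN·m, R_B = 551/18 kN, M_B = -380/9 kN·m

Load 1 — triangular load w₀=15 kN/m (0→w₀ over full span):
  R_A = 3w₀L/20 = 3·15·10/20 = 45/2 kN
  M_A = w₀L²/30 = 15·10²/30 = 50 kN·m
  R_B = 7w₀L/20 = 7·15·10/20 = 105/2 kN
  M_B = -w₀L²/20 = -15·10²/20 = -75 kN·m
Load 2 — point force P=12 kN at a=10/3 m (b=L-a=20/3):
  R_A = Pb²(3a+b)/L³ = 12·(20/3)²·(3·(10/3)+(20/3))/10³ = 80/9 kN
  M_A = Pab²/L² = 12·(10/3)·(20/3)²/10² = 160/9 kN·m
  R_B = Pa²(a+3b)/L³ = 12·(10/3)²·((10/3)+3·(20/3))/10³ = 28/9 kN
  M_B = -Pa²b/L² = -12·(10/3)²·(20/3)/10² = -80/9 kN·m
Load 3 — uniform load w=-5 kN/m over full span:
  R_A = wL/2 = (-5)·10/2 = -25 kN
  M_A = wL²/12 = (-5)·10²/12 = -125/3 kN·m
  R_B = wL/2 = (-5)·10/2 = -25 kN
  M_B = -wL²/12 = -(-5)·10²/12 = 125/3 kN·m
Superposition: R_A = 115/18 kN, M_A = 235/9 kN·m, R_B = 551/18 kN, M_B = -380/9 kN·m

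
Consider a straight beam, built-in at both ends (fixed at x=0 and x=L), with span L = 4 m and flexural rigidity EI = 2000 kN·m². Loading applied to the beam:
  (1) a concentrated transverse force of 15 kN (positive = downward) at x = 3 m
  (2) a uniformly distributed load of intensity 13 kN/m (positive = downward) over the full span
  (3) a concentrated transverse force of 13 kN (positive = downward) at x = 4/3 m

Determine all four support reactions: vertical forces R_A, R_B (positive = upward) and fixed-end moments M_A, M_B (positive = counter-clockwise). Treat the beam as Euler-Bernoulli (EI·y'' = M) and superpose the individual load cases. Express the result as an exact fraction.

Load 1 — point force P=15 kN at a=3 m (b=L-a=1):
  R_A = Pb²(3a+b)/L³ = 15·1²·(3·3+1)/4³ = 75/32 kN
  M_A = Pab²/L² = 15·3·1²/4² = 45/16 kN·m
  R_B = Pa²(a+3b)/L³ = 15·3²·(3+3·1)/4³ = 405/32 kN
  M_B = -Pa²b/L² = -15·3²·1/4² = -135/16 kN·m
Load 2 — uniform load w=13 kN/m over full span:
  R_A = wL/2 = 13·4/2 = 26 kN
  M_A = wL²/12 = 13·4²/12 = 52/3 kN·m
  R_B = wL/2 = 13·4/2 = 26 kN
  M_B = -wL²/12 = -13·4²/12 = -52/3 kN·m
Load 3 — point force P=13 kN at a=4/3 m (b=L-a=8/3):
  R_A = Pb²(3a+b)/L³ = 13·(8/3)²·(3·(4/3)+(8/3))/4³ = 260/27 kN
  M_A = Pab²/L² = 13·(4/3)·(8/3)²/4² = 208/27 kN·m
  R_B = Pa²(a+3b)/L³ = 13·(4/3)²·((4/3)+3·(8/3))/4³ = 91/27 kN
  M_B = -Pa²b/L² = -13·(4/3)²·(8/3)/4² = -104/27 kN·m
Superposition: R_A = 32809/864 kN, M_A = 12031/432 kN·m, R_B = 36311/864 kN, M_B = -12797/432 kN·m

R_A = 32809/864 kN, M_A = 12031/432 kN·m, R_B = 36311/864 kN, M_B = -12797/432 kN·m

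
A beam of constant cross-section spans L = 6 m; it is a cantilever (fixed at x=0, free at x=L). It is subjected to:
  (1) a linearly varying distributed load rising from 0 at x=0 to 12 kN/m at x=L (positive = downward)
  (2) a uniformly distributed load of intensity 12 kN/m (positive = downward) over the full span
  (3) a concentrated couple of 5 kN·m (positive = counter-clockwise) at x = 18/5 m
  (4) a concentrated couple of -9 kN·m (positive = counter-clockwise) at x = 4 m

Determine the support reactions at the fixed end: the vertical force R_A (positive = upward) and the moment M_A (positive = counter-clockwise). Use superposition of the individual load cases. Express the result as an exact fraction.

R_A = 108 kN, M_A = 364 kN·m

Load 1 — triangular load w₀=12 kN/m (0→w₀ over full span):
  R_A = w₀L/2 = 12·6/2 = 36 kN
  M_A = w₀L²/3 = 12·6²/3 = 144 kN·m
Load 2 — uniform load w=12 kN/m over full span:
  R_A = wL = 12·6 = 72 kN
  M_A = wL²/2 = 12·6²/2 = 216 kN·m
Load 3 — applied couple M₀=5 kN·m at a=18/5 m (b=L-a=12/5):
  R_A = 0 kN
  M_A = -M₀ = -5 kN·m
Load 4 — applied couple M₀=-9 kN·m at a=4 m (b=L-a=2):
  R_A = 0 kN
  M_A = -M₀ = -(-9) = 9 kN·m
Superposition: R_A = 108 kN, M_A = 364 kN·m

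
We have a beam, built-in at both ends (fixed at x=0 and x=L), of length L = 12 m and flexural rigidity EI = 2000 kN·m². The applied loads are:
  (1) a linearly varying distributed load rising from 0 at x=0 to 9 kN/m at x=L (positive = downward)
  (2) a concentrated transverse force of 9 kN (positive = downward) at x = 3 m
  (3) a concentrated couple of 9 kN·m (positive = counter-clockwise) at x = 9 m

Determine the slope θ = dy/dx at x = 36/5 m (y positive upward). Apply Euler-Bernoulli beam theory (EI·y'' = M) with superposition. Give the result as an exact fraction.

θ(36/5) = 21627/1250000 rad

Load 1 — triangular load w₀=9 kN/m (0→w₀ over full span):
  θ_1 = -w₀(2x(L-x)(L-2x)(x+2L)+x²(L-x)²)/(120LEI) = -9·(2·(36/5)·(12-(36/5))·(12-2·(36/5))·((36/5)+2·12)+(36/5)²·(12-(36/5))²)/(120·12·2000) = 972/78125 rad
Load 2 — point force P=9 kN at a=3 m (b=L-a=9):
  θ_2 = Pa²(L-x)(2bL-(3b+a)(L-x))/(2L³EI)  [x>a] = 9·3²·(12-(36/5))·(2·9·12-(3·9+3)·(12-(36/5)))/(2·12³·2000) = 81/20000 rad
Load 3 — applied couple M₀=9 kN·m at a=9 m (b=L-a=3):
  θ_3 = (R_Ax²/2 - M_Ax)/EI  [x≤a] with R_A=27/32, M_A=45/16 = ((27/32)·(36/5)²/2 - (45/16)·(36/5))/2000 = 81/100000 rad
Superposition: θ = Σ θ_i = 21627/1250000 rad ≈ 0.017302 rad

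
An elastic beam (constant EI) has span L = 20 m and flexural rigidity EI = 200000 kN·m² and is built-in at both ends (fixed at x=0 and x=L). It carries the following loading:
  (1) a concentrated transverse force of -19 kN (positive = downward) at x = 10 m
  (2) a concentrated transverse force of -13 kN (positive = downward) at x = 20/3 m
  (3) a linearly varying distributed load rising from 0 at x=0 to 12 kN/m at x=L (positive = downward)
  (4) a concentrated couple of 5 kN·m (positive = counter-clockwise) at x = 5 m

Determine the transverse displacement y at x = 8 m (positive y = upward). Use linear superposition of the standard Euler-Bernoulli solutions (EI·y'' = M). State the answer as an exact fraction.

y(8) = -158251/30000000 m

Load 1 — point force P=-19 kN at a=10 m (b=L-a=10):
  y_1 = -Pb²x²(3aL-(3a+b)x)/(6L³EI)  [x≤a] = -(-19)·10²·8²·(3·10·20-(3·10+10)·8)/(6·20³·200000) = 133/37500 m
Load 2 — point force P=-13 kN at a=20/3 m (b=L-a=40/3):
  y_2 = -Pa²(L-x)²(3bL-(3b+a)(L-x))/(6L³EI)  [x>a] = -(-13)·(20/3)²·(20-8)²·(3·(40/3)·20-(3·(40/3)+(20/3))·(20-8))/(6·20³·200000) = 13/6250 m
Load 3 — triangular load w₀=12 kN/m (0→w₀ over full span):
  y_3 = -w₀x²(L-x)²(x+2L)/(120LEI) = -12·8²·(20-8)²·(8+2·20)/(120·20·200000) = -864/78125 m
Load 4 — applied couple M₀=5 kN·m at a=5 m (b=L-a=15):
  y_4 = (R_Ax³/6 - M_Ax²/2 - M₀(x-a)²/2)/EI  [x>a] with R_A=9/32, M_A=-15/16 = ((9/32)·8³/6 - (-15/16)·8²/2 - 5·(8-5)²/2)/200000 = 63/400000 m
Superposition: y = Σ y_i = -158251/30000000 m ≈ -0.005275 m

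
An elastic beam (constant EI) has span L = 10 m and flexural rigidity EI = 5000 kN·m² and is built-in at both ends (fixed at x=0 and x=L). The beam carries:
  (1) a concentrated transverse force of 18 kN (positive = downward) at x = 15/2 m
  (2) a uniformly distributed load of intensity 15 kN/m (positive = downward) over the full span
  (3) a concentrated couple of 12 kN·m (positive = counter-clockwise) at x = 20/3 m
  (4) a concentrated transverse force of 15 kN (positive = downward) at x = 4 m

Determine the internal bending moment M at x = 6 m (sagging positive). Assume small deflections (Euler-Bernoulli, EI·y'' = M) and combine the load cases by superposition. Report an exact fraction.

Load 1 — point force P=18 kN at a=15/2 m (b=L-a=5/2):
  M_1 = Pb²(3a+b)x/L³ - Pab²/L²  [x≤a] = 18·(5/2)²·(3·(15/2)+(5/2))·6/10³ - 18·(15/2)·(5/2)²/10² = 135/16 kN·m
Load 2 — uniform load w=15 kN/m over full span:
  M_2 = wLx/2 - wL²/12 - wx²/2 = 15·10·6/2 - 15·10²/12 - 15·6²/2 = 55 kN·m
Load 3 — applied couple M₀=12 kN·m at a=20/3 m (b=L-a=10/3):
  M_3 = R_Ax - M_A  [x≤a] with R_A=8/5, M_A=4 = (8/5)·6 - 4 = 28/5 kN·m
Load 4 — point force P=15 kN at a=4 m (b=L-a=6):
  M_4 = Pa²(a+3b)(L-x)/L³ - Pa²b/L²  [x>a] = 15·4²·(4+3·6)·(10-6)/10³ - 15·4²·6/10² = 168/25 kN·m
Superposition: M = Σ M_i = 30303/400 kN·m ≈ 75.757500 kN·m

M(6) = 30303/400 kN·m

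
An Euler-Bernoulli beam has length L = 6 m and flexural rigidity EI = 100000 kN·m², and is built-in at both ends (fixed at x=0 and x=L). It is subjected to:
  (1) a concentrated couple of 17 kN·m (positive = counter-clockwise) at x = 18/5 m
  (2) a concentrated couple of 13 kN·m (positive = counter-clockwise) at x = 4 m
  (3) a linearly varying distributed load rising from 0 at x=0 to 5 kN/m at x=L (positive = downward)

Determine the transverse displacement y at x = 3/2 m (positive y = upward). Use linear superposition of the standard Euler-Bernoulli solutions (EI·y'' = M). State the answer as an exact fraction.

Load 1 — applied couple M₀=17 kN·m at a=18/5 m (b=L-a=12/5):
  y_1 = (R_Ax³/6 - M_Ax²/2)/EI  [x≤a] with R_A=102/25, M_A=136/25 = ((102/25)·(3/2)³/6 - (136/25)·(3/2)²/2)/100000 = -153/4000000 m
Load 2 — applied couple M₀=13 kN·m at a=4 m (b=L-a=2):
  y_2 = (R_Ax³/6 - M_Ax²/2)/EI  [x≤a] with R_A=26/9, M_A=13/3 = ((26/9)·(3/2)³/6 - (13/3)·(3/2)²/2)/100000 = -13/400000 m
Load 3 — triangular load w₀=5 kN/m (0→w₀ over full span):
  y_3 = -w₀x²(L-x)²(x+2L)/(120LEI) = -5·(3/2)²·(6-(3/2))²·((3/2)+2·6)/(120·6·100000) = -2187/51200000 m
Superposition: y = Σ y_i = -29047/256000000 m ≈ -0.000113 m

y(3/2) = -29047/256000000 m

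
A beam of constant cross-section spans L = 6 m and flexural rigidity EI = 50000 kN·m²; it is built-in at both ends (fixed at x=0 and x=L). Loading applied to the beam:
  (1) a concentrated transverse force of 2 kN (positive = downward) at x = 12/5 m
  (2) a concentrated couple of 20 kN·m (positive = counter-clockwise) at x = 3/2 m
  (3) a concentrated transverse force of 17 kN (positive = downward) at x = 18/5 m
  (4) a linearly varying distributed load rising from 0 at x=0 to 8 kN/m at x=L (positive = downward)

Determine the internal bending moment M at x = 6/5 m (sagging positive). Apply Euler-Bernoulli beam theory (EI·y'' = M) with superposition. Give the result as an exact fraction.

M(6/5) = 2061/500 kN·m

Load 1 — point force P=2 kN at a=12/5 m (b=L-a=18/5):
  M_1 = Pb²(3a+b)x/L³ - Pab²/L²  [x≤a] = 2·(18/5)²·(3·(12/5)+(18/5))·(6/5)/6³ - 2·(12/5)·(18/5)²/6² = -108/625 kN·m
Load 2 — applied couple M₀=20 kN·m at a=3/2 m (b=L-a=9/2):
  M_2 = R_Ax - M_A  [x≤a] with R_A=15/4, M_A=-15/4 = (15/4)·(6/5) - (-15/4) = 33/4 kN·m
Load 3 — point force P=17 kN at a=18/5 m (b=L-a=12/5):
  M_3 = Pb²(3a+b)x/L³ - Pab²/L²  [x≤a] = 17·(12/5)²·(3·(18/5)+(12/5))·(6/5)/6³ - 17·(18/5)·(12/5)²/6² = -1632/625 kN·m
Load 4 — triangular load w₀=8 kN/m (0→w₀ over full span):
  M_4 = 3w₀Lx/20 - w₀L²/30 - w₀x³/(6L) = 3·8·6·(6/5)/20 - 8·6²/30 - 8·(6/5)³/(6·6) = -168/125 kN·m
Superposition: M = Σ M_i = 2061/500 kN·m ≈ 4.122000 kN·m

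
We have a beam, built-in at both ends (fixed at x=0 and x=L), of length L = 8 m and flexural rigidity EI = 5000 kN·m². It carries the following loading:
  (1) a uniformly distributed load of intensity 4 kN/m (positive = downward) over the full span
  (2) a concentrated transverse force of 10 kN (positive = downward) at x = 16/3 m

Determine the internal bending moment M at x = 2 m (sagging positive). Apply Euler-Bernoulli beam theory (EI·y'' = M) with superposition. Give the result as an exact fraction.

Load 1 — uniform load w=4 kN/m over full span:
  M_1 = wLx/2 - wL²/12 - wx²/2 = 4·8·2/2 - 4·8²/12 - 4·2²/2 = 8/3 kN·m
Load 2 — point force P=10 kN at a=16/3 m (b=L-a=8/3):
  M_2 = Pb²(3a+b)x/L³ - Pab²/L²  [x≤a] = 10·(8/3)²·(3·(16/3)+(8/3))·2/8³ - 10·(16/3)·(8/3)²/8² = -20/27 kN·m
Superposition: M = Σ M_i = 52/27 kN·m ≈ 1.925926 kN·m

M(2) = 52/27 kN·m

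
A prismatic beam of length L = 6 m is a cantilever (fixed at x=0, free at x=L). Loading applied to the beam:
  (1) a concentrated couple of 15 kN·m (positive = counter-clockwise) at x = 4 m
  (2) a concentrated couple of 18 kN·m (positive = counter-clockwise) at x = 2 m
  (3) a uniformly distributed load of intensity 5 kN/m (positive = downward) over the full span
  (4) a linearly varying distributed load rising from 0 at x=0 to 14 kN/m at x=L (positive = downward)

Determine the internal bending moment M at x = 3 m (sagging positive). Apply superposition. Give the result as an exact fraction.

Load 1 — applied couple M₀=15 kN·m at a=4 m (b=L-a=2):
  M_1 = M₀  [x≤a] = 15 = 15 kN·m
Load 2 — applied couple M₀=18 kN·m at a=2 m (b=L-a=4):
  M_2 = 0  [x>a] = 0 kN·m
Load 3 — uniform load w=5 kN/m over full span:
  M_3 = -w(L-x)²/2 = -5·(6-3)²/2 = -45/2 kN·m
Load 4 — triangular load w₀=14 kN/m (0→w₀ over full span):
  M_4 = w₀Lx/2 - w₀L²/3 - w₀x³/(6L) = 14·6·3/2 - 14·6²/3 - 14·3³/(6·6) = -105/2 kN·m
Superposition: M = Σ M_i = -60 kN·m ≈ -60.000000 kN·m

M(3) = -60 kN·m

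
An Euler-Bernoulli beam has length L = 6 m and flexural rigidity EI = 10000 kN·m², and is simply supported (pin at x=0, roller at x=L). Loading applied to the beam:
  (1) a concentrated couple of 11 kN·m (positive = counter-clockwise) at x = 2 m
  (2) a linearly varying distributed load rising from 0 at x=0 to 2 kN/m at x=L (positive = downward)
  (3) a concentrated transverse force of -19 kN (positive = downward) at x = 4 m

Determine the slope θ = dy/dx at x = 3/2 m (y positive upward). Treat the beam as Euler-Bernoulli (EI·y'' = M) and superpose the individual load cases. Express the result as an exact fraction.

θ(3/2) = 150691/57600000 rad

Load 1 — applied couple M₀=11 kN·m at a=2 m (b=L-a=4):
  θ_1 = (M₀x²/(2L)+C₁)/EI  [x≤a] with C₁=M₀(3b²-L²)/(6L)=11/3 = (11·(3/2)²/(2·6)+(11/3))/10000 = 11/19200 rad
Load 2 — triangular load w₀=2 kN/m (0→w₀ over full span):
  θ_2 = -w₀(7L⁴-30L²x²+15x⁴)/(360LEI) = -2·(7·6⁴-30·6²·(3/2)²+15·(3/2)⁴)/(360·6·10000) = -3981/6400000 rad
Load 3 — point force P=-19 kN at a=4 m (b=L-a=2):
  θ_3 = -Pb(L²-b²-3x²)/(6LEI)  [x≤a] = -(-19)·2·(6²-2²-3·(3/2)²)/(6·6·10000) = 1919/720000 rad
Superposition: θ = Σ θ_i = 150691/57600000 rad ≈ 0.002616 rad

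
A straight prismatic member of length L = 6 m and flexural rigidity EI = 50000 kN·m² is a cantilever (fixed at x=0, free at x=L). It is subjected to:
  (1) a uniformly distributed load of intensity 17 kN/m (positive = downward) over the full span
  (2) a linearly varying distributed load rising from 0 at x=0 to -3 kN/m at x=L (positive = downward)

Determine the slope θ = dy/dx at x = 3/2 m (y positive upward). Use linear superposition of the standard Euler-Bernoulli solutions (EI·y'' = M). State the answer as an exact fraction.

Load 1 — uniform load w=17 kN/m over full span:
  θ_1 = -wx(x²-3Lx+3L²)/(6EI) = -17·(3/2)·((3/2)²-3·6·(3/2)+3·6²)/(6·50000) = -5661/800000 rad
Load 2 — triangular load w₀=-3 kN/m (0→w₀ over full span):
  θ_2 = (w₀Lx²/4-w₀L²x/3-w₀x⁴/(24L))/EI = ((-3)·6·(3/2)²/4-(-3)·6²·(3/2)/3-(-3)·(3/2)⁴/(24·6))/50000 = 11259/12800000 rad
Superposition: θ = Σ θ_i = -79317/12800000 rad ≈ -0.006197 rad

θ(3/2) = -79317/12800000 rad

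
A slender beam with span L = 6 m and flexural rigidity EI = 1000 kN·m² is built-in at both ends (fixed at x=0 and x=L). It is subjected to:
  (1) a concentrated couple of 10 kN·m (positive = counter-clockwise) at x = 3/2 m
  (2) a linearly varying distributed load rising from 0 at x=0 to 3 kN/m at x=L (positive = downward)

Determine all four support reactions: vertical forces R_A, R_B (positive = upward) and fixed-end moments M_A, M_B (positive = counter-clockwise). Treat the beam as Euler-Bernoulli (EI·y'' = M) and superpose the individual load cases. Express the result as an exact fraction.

Load 1 — applied couple M₀=10 kN·m at a=3/2 m (b=L-a=9/2):
  R_A = 6M₀ab/L³ = 6·10·(3/2)·(9/2)/6³ = 15/8 kN
  M_A = M₀b(2a-b)/L² = 10·(9/2)·(2·(3/2)-(9/2))/6² = -15/8 kN·m
  R_B = -6M₀ab/L³ = -6·10·(3/2)·(9/2)/6³ = -15/8 kN
  M_B = M₀a(2b-a)/L² = 10·(3/2)·(2·(9/2)-(3/2))/6² = 25/8 kN·m
Load 2 — triangular load w₀=3 kN/m (0→w₀ over full span):
  R_A = 3w₀L/20 = 3·3·6/20 = 27/10 kN
  M_A = w₀L²/30 = 3·6²/30 = 18/5 kN·m
  R_B = 7w₀L/20 = 7·3·6/20 = 63/10 kN
  M_B = -w₀L²/20 = -3·6²/20 = -27/5 kN·m
Superposition: R_A = 183/40 kN, M_A = 69/40 kN·m, R_B = 177/40 kN, M_B = -91/40 kN·m

R_A = 183/40 kN, M_A = 69/40 kN·m, R_B = 177/40 kN, M_B = -91/40 kN·m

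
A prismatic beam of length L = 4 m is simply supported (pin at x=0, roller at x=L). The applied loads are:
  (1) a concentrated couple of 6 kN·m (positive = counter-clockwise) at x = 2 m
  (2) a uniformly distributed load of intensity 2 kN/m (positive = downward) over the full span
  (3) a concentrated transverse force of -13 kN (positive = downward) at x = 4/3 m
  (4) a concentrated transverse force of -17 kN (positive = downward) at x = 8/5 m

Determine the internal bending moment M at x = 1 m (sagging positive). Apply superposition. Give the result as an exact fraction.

Load 1 — applied couple M₀=6 kN·m at a=2 m (b=L-a=2):
  M_1 = M₀x/L  [x≤a] = 6·1/4 = 3/2 kN·m
Load 2 — uniform load w=2 kN/m over full span:
  M_2 = wx(L-x)/2 = 2·1·(4-1)/2 = 3 kN·m
Load 3 — point force P=-13 kN at a=4/3 m (b=L-a=8/3):
  M_3 = Pbx/L  [x≤a] = (-13)·(8/3)·1/4 = -26/3 kN·m
Load 4 — point force P=-17 kN at a=8/5 m (b=L-a=12/5):
  M_4 = Pbx/L  [x≤a] = (-17)·(12/5)·1/4 = -51/5 kN·m
Superposition: M = Σ M_i = -431/30 kN·m ≈ -14.366667 kN·m

M(1) = -431/30 kN·m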